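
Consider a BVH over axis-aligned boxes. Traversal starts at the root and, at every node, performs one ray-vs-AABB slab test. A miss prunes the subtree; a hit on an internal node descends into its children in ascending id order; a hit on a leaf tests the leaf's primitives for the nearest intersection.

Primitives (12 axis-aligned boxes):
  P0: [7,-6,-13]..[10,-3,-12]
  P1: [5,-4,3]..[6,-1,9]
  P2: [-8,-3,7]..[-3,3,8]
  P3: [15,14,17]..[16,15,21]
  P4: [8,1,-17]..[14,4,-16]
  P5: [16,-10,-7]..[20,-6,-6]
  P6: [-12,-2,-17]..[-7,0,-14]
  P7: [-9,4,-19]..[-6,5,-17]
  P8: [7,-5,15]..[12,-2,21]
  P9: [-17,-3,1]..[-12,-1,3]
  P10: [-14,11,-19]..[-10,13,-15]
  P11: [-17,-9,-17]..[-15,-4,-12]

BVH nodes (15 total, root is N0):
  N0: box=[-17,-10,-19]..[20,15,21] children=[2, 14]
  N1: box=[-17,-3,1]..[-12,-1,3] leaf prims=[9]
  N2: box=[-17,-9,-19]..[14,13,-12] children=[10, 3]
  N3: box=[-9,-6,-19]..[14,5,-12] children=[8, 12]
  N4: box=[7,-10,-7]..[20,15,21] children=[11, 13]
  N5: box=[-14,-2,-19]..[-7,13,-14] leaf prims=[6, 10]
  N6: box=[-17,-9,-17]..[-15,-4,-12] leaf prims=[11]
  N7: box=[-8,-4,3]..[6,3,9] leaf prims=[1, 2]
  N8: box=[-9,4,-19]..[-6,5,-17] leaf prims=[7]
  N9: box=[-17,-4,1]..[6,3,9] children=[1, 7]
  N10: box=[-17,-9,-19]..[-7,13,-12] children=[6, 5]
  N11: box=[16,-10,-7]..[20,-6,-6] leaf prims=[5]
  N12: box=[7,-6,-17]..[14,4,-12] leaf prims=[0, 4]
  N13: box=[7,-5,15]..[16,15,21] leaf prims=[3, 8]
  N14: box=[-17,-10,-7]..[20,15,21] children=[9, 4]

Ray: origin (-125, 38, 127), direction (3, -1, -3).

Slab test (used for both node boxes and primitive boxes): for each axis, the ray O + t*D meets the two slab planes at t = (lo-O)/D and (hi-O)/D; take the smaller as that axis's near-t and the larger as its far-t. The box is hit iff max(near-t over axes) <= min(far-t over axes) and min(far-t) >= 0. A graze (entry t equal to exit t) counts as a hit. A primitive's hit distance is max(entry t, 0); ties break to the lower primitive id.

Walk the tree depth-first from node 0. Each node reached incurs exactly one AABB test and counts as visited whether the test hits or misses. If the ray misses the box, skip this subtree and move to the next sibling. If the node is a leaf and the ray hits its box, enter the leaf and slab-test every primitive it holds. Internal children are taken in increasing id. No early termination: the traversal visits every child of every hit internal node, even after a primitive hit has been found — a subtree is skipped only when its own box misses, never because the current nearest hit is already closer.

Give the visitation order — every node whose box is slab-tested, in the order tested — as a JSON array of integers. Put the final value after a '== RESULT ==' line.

Walk:
N0 x:[36,145/3] y:[23,48] z:[106/3,146/3] -> hit [36,48], descend [2, 14]
  N2 x:[36,139/3] y:[25,47] z:[139/3,146/3] -> hit [139/3,139/3], descend [3, 10]
    N3 x:[116/3,139/3] y:[33,44] z:[139/3,146/3] -> miss, prune
    N10 x:[36,118/3] y:[25,47] z:[139/3,146/3] -> miss, prune
  N14 x:[36,145/3] y:[23,48] z:[106/3,134/3] -> hit [36,134/3], descend [4, 9]
    N4 x:[44,145/3] y:[23,48] z:[106/3,134/3] -> hit [44,134/3], descend [11, 13]
      N11 x:[47,145/3] y:[44,48] z:[133/3,134/3] -> miss, prune
      N13 x:[44,47] y:[23,43] z:[106/3,112/3] -> miss, prune
    N9 x:[36,131/3] y:[35,42] z:[118/3,42] -> hit [118/3,42], descend [1, 7]
      N1 x:[36,113/3] y:[39,41] z:[124/3,42] -> miss, prune
      N7 x:[39,131/3] y:[35,42] z:[118/3,124/3] -> hit [118/3,124/3] leaf, test {P1(miss), P2@t=119/3}

Visited [0, 2, 3, 10, 14, 4, 11, 13, 9, 1, 7]. Tests: 11 box, 1 leaf. Nearest: P2.

== RESULT ==
[0, 2, 3, 10, 14, 4, 11, 13, 9, 1, 7]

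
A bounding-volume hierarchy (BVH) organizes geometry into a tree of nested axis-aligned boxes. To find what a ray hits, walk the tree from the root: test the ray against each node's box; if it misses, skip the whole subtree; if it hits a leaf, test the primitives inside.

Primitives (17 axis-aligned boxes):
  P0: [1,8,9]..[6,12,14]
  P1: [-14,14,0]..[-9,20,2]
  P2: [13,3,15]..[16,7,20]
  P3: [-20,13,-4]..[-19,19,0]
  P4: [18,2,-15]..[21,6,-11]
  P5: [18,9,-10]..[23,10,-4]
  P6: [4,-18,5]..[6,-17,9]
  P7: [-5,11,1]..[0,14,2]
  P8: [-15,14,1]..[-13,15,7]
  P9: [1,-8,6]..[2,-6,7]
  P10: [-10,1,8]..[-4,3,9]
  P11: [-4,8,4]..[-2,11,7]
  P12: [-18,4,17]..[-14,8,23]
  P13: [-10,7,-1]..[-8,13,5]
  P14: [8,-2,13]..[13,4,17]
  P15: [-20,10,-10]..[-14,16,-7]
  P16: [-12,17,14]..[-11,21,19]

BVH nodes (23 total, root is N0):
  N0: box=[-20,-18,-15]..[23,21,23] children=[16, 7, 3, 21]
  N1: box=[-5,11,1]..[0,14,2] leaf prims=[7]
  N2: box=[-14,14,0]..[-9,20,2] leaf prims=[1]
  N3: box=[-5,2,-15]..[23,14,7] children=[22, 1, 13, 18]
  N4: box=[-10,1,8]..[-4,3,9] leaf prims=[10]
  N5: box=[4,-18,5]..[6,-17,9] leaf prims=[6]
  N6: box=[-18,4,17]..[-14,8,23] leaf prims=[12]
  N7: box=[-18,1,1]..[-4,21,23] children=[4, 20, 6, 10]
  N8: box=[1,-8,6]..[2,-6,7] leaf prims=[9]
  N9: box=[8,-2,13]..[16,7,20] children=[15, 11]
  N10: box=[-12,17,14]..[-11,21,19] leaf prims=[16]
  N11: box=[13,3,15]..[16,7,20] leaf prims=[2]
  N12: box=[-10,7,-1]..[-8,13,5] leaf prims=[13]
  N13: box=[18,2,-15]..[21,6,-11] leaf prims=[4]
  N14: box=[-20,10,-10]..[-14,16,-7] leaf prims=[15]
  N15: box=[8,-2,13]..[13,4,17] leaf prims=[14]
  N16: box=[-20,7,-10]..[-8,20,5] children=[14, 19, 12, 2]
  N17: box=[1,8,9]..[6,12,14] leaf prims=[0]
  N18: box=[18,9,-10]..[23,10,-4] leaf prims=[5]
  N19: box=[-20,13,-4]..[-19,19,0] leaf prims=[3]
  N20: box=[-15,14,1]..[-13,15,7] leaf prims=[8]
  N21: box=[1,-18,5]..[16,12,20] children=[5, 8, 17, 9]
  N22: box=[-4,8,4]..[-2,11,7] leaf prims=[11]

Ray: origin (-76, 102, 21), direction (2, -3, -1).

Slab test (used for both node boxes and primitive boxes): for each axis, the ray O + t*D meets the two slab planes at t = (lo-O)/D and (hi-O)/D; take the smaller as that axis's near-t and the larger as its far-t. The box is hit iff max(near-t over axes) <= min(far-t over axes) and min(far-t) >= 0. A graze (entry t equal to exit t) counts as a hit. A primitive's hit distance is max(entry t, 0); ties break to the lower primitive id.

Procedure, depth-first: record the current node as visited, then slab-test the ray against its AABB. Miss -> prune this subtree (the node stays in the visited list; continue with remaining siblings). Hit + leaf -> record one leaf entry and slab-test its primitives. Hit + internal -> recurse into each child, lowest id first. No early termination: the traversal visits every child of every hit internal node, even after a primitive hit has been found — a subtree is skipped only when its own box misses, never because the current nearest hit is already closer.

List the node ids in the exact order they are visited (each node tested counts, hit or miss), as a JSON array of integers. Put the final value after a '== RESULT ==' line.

Walk:
N0 x:[28,99/2] y:[27,40] z:[-2,36] -> hit [28,36], descend [3, 7, 16, 21]
  N3 x:[71/2,99/2] y:[88/3,100/3] z:[14,36] -> miss, prune
  N7 x:[29,36] y:[27,101/3] z:[-2,20] -> miss, prune
  N16 x:[28,34] y:[82/3,95/3] z:[16,31] -> hit [28,31], descend [2, 12, 14, 19]
    N2 x:[31,67/2] y:[82/3,88/3] z:[19,21] -> miss, prune
    N12 x:[33,34] y:[89/3,95/3] z:[16,22] -> miss, prune
    N14 x:[28,31] y:[86/3,92/3] z:[28,31] -> hit [86/3,92/3] leaf, test {P15@t=86/3}
    N19 x:[28,57/2] y:[83/3,89/3] z:[21,25] -> miss, prune
  N21 x:[77/2,46] y:[30,40] z:[1,16] -> miss, prune

9 AABB tests over nodes [0, 3, 7, 16, 2, 12, 14, 19, 21]; 1 leaf entered; closest P15.

== RESULT ==
[0, 3, 7, 16, 2, 12, 14, 19, 21]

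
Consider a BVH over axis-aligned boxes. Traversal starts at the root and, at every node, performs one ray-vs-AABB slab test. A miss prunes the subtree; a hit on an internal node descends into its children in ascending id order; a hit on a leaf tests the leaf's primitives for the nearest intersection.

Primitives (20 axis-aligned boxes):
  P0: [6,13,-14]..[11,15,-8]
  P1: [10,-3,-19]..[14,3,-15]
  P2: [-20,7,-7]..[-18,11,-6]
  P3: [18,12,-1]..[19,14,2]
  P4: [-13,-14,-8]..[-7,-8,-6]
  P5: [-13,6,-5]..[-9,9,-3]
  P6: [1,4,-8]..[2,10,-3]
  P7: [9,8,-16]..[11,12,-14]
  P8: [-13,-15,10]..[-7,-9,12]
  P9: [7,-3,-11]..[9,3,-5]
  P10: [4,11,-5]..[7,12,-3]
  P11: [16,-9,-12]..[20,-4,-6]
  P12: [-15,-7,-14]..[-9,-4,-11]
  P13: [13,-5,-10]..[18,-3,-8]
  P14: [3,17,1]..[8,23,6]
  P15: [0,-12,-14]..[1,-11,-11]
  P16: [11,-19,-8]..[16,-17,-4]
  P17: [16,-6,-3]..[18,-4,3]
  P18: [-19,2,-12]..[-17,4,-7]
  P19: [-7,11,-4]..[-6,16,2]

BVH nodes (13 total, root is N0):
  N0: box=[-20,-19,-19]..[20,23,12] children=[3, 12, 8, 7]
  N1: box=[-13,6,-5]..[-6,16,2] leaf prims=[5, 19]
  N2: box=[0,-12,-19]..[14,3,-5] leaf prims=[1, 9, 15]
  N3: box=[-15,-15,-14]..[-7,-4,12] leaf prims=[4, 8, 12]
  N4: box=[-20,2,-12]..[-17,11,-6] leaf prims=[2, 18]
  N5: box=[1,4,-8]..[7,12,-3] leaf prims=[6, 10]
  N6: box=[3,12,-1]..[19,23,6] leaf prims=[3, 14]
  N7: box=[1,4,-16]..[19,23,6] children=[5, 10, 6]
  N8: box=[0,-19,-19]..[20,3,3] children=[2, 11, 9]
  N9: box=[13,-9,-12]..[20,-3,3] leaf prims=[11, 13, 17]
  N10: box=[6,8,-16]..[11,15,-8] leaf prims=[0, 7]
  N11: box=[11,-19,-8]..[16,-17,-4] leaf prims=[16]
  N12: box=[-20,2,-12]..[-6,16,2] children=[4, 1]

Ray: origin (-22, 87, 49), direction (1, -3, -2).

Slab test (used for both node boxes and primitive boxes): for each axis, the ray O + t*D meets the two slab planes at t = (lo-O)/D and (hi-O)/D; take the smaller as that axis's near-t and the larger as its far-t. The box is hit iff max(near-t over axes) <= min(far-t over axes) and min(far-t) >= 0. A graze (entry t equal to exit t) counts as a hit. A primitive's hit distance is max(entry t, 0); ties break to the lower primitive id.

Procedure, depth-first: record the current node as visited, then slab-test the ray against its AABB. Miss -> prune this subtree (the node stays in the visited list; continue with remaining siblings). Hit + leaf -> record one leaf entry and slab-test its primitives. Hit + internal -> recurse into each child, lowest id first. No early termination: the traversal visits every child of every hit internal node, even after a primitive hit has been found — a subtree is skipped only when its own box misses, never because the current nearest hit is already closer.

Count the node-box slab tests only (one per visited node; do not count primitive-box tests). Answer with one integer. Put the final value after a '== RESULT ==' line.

Walk:
N0 x:[2,42] y:[64/3,106/3] z:[37/2,34] -> hit [64/3,34], descend [3, 7, 8, 12]
  N3 x:[7,15] y:[91/3,34] z:[37/2,63/2] -> miss, prune
  N7 x:[23,41] y:[64/3,83/3] z:[43/2,65/2] -> hit [23,83/3], descend [5, 6, 10]
    N5 x:[23,29] y:[25,83/3] z:[26,57/2] -> hit [26,83/3] leaf, test {P6(miss), P10(miss)}
    N6 x:[25,41] y:[64/3,25] z:[43/2,25] -> hit [25,25] leaf, test {P3(miss), P14(miss)}
    N10 x:[28,33] y:[24,79/3] z:[57/2,65/2] -> miss, prune
  N8 x:[22,42] y:[28,106/3] z:[23,34] -> hit [28,34], descend [2, 9, 11]
    N2 x:[22,36] y:[28,33] z:[27,34] -> hit [28,33] leaf, test {P1(miss), P9@t=29, P15(miss)}
    N9 x:[35,42] y:[30,32] z:[23,61/2] -> miss, prune
    N11 x:[33,38] y:[104/3,106/3] z:[53/2,57/2] -> miss, prune
  N12 x:[2,16] y:[71/3,85/3] z:[47/2,61/2] -> miss, prune

order=[0, 3, 7, 5, 6, 10, 8, 2, 9, 11, 12]  |boxes|=11  |leaves|=3  hit=P9

== RESULT ==
11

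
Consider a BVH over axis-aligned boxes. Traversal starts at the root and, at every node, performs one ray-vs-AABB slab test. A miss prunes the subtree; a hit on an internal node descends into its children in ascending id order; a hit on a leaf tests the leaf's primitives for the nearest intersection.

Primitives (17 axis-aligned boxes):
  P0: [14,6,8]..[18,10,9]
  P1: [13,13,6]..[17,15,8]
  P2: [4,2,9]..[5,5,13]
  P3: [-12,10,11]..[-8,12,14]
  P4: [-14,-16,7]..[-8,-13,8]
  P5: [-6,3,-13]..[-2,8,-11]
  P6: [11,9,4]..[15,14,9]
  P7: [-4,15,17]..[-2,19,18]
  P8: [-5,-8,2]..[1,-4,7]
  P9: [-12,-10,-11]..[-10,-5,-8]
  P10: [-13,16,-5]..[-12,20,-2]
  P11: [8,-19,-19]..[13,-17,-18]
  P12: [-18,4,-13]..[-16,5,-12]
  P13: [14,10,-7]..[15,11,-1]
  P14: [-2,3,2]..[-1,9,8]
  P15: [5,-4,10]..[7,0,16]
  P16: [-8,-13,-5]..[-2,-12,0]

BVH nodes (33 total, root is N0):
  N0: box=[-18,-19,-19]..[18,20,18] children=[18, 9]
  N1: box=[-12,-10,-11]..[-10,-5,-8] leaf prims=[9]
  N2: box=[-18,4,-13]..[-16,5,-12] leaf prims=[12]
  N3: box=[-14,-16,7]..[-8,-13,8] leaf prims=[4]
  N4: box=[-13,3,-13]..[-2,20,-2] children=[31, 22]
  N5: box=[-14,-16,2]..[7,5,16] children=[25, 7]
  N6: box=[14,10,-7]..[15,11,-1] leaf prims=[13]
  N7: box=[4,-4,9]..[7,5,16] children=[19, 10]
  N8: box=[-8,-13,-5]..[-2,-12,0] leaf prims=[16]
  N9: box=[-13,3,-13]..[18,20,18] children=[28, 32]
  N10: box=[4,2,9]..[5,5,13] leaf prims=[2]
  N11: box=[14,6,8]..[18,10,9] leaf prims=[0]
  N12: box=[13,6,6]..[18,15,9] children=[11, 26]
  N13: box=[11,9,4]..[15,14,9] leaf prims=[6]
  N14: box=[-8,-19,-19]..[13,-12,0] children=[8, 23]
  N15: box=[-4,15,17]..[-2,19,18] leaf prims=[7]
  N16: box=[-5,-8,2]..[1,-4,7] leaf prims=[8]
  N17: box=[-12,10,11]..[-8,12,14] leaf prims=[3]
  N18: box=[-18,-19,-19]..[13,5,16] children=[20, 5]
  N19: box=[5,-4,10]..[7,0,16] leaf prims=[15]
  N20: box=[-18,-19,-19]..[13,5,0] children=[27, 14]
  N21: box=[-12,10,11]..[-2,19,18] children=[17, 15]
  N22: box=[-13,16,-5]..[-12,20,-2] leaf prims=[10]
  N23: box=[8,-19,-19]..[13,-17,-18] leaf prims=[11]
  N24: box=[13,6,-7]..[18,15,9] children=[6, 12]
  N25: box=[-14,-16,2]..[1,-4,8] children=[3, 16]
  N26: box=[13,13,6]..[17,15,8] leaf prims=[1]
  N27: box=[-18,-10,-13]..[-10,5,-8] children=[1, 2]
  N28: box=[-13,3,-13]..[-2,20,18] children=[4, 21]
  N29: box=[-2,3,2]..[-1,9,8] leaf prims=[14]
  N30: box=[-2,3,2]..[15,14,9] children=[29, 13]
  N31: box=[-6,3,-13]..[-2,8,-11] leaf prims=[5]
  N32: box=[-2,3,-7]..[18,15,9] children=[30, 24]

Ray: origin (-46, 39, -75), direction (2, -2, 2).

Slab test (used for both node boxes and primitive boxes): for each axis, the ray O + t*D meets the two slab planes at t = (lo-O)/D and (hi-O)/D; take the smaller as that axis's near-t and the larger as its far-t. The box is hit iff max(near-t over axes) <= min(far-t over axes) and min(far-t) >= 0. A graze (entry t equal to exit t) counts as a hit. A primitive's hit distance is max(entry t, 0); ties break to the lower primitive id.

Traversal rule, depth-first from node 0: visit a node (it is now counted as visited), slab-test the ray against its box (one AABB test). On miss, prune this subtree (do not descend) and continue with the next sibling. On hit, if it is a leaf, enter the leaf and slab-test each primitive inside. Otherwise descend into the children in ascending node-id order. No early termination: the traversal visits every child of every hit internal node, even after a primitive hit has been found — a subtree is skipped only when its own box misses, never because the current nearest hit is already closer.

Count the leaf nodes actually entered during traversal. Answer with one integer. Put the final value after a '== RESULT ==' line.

Walk:
N0 x:[14,32] y:[19/2,29] z:[28,93/2] -> hit [28,29], descend [9, 18]
  N9 x:[33/2,32] y:[19/2,18] z:[31,93/2] -> miss, prune
  N18 x:[14,59/2] y:[17,29] z:[28,91/2] -> hit [28,29], descend [5, 20]
    N5 x:[16,53/2] y:[17,55/2] z:[77/2,91/2] -> miss, prune
    N20 x:[14,59/2] y:[17,29] z:[28,75/2] -> hit [28,29], descend [14, 27]
      N14 x:[19,59/2] y:[51/2,29] z:[28,75/2] -> hit [28,29], descend [8, 23]
        N8 x:[19,22] y:[51/2,26] z:[35,75/2] -> miss, prune
        N23 x:[27,59/2] y:[28,29] z:[28,57/2] -> hit [28,57/2] leaf, test {P11@t=28}
      N27 x:[14,18] y:[17,49/2] z:[31,67/2] -> miss, prune

9 AABB tests over nodes [0, 9, 18, 5, 20, 14, 8, 23, 27]; 1 leaf entered; closest P11.

== RESULT ==
1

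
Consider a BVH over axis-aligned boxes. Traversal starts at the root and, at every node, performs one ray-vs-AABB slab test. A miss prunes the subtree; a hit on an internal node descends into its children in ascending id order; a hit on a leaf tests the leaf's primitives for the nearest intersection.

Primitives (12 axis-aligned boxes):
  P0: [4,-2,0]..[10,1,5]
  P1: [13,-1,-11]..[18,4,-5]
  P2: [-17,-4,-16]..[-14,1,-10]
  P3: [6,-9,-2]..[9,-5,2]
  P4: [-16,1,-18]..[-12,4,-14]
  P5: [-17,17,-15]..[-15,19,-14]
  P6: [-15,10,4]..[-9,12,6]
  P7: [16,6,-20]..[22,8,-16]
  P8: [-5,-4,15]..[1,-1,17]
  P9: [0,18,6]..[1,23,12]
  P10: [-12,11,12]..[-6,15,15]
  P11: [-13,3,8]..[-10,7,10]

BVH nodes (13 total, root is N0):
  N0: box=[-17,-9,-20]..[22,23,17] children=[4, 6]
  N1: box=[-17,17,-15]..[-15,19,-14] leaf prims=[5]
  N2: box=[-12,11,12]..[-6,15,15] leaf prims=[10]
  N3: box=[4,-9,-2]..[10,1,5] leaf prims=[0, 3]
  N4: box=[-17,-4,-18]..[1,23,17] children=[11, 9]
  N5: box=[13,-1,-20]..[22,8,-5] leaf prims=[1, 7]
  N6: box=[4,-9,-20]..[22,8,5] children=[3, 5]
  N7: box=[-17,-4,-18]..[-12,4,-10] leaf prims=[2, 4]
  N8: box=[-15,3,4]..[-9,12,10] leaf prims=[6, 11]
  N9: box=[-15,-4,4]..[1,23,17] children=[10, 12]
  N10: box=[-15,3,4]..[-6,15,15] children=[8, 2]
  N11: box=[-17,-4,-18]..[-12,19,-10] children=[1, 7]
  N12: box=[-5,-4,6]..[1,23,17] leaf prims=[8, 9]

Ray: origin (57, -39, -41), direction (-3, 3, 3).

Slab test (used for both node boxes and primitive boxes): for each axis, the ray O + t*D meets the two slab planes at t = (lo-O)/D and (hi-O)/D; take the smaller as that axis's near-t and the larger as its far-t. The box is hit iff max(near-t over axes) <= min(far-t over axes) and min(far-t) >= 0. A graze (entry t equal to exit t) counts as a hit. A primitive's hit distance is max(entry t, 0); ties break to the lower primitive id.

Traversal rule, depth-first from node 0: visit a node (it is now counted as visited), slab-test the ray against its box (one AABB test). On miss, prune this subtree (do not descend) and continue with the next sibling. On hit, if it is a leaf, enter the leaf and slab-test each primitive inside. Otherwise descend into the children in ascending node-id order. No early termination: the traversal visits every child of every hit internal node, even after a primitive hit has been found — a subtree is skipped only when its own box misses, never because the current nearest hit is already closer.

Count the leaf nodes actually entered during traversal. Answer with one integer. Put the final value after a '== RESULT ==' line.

Trace the traversal:
N0 x:[35/3,74/3] y:[10,62/3] z:[7,58/3] -> hit [35/3,58/3], descend [4, 6]
  N4 x:[56/3,74/3] y:[35/3,62/3] z:[23/3,58/3] -> hit [56/3,58/3], descend [9, 11]
    N9 x:[56/3,24] y:[35/3,62/3] z:[15,58/3] -> hit [56/3,58/3], descend [10, 12]
      N10 x:[21,24] y:[14,18] z:[15,56/3] -> miss, prune
      N12 x:[56/3,62/3] y:[35/3,62/3] z:[47/3,58/3] -> hit [56/3,58/3] leaf, test {P8(miss), P9(miss)}
    N11 x:[23,74/3] y:[35/3,58/3] z:[23/3,31/3] -> miss, prune
  N6 x:[35/3,53/3] y:[10,47/3] z:[7,46/3] -> hit [35/3,46/3], descend [3, 5]
    N3 x:[47/3,53/3] y:[10,40/3] z:[13,46/3] -> miss, prune
    N5 x:[35/3,44/3] y:[38/3,47/3] z:[7,12] -> miss, prune

order=[0, 4, 9, 10, 12, 11, 6, 3, 5]  |boxes|=9  |leaves|=1  hit=miss

== RESULT ==
1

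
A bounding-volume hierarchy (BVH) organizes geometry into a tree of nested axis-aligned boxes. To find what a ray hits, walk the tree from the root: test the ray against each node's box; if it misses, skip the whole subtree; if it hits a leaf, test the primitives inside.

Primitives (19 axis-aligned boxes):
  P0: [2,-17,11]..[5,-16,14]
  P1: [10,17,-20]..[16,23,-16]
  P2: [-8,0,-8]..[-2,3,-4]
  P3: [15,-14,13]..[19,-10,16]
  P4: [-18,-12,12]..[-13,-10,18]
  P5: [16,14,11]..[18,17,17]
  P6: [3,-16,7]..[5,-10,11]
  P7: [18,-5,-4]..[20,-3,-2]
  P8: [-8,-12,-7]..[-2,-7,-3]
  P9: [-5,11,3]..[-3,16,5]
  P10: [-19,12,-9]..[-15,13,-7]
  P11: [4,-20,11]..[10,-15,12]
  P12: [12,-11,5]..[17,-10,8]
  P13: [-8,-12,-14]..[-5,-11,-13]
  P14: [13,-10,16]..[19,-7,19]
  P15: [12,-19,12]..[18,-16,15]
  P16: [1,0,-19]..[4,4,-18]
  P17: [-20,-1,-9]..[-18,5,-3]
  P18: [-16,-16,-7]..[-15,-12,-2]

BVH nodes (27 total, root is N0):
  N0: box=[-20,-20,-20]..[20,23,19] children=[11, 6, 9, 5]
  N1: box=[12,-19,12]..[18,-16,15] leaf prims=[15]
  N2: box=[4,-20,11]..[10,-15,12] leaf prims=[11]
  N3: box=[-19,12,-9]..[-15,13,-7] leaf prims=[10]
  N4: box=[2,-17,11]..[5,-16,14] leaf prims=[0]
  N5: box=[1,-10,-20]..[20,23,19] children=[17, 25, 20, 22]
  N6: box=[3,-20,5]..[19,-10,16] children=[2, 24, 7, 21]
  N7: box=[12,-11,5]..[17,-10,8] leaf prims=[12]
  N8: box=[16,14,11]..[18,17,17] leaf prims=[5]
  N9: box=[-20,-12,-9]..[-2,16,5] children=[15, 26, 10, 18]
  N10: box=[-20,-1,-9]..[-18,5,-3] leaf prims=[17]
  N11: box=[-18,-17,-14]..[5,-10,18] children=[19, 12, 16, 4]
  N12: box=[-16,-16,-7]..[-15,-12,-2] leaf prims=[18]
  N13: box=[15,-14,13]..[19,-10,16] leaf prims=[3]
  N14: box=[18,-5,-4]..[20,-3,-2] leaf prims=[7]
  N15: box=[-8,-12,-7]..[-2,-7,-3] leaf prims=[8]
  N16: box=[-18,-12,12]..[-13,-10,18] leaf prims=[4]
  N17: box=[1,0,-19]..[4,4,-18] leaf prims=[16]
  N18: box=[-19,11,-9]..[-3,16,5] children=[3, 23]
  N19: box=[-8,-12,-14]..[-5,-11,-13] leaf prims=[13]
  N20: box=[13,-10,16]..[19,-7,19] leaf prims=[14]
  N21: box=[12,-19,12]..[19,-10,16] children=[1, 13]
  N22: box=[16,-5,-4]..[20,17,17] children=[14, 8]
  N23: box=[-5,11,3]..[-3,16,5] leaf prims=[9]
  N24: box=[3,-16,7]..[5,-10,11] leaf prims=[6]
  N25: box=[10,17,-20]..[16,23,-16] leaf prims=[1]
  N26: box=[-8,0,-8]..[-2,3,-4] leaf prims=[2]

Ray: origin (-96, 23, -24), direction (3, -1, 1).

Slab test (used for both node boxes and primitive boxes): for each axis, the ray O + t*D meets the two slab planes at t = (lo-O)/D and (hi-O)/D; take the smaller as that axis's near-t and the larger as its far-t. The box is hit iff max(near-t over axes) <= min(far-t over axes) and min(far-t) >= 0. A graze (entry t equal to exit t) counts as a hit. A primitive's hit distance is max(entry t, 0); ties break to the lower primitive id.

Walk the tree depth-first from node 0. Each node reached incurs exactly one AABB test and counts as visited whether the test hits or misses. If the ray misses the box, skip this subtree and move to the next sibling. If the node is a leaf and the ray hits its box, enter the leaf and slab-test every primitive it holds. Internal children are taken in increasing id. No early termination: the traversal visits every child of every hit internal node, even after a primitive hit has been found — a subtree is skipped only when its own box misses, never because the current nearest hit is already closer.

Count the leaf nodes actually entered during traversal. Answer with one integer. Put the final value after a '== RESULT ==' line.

Trace the traversal:
N0 x:[76/3,116/3] y:[0,43] z:[4,43] -> hit [76/3,116/3], descend [5, 6, 9, 11]
  N5 x:[97/3,116/3] y:[0,33] z:[4,43] -> hit [97/3,33], descend [17, 20, 22, 25]
    N17 x:[97/3,100/3] y:[19,23] z:[5,6] -> miss, prune
    N20 x:[109/3,115/3] y:[30,33] z:[40,43] -> miss, prune
    N22 x:[112/3,116/3] y:[6,28] z:[20,41] -> miss, prune
    N25 x:[106/3,112/3] y:[0,6] z:[4,8] -> miss, prune
  N6 x:[33,115/3] y:[33,43] z:[29,40] -> hit [33,115/3], descend [2, 7, 21, 24]
    N2 x:[100/3,106/3] y:[38,43] z:[35,36] -> miss, prune
    N7 x:[36,113/3] y:[33,34] z:[29,32] -> miss, prune
    N21 x:[36,115/3] y:[33,42] z:[36,40] -> hit [36,115/3], descend [1, 13]
      N1 x:[36,38] y:[39,42] z:[36,39] -> miss, prune
      N13 x:[37,115/3] y:[33,37] z:[37,40] -> hit [37,37] leaf, test {P3@t=37}
    N24 x:[33,101/3] y:[33,39] z:[31,35] -> hit [33,101/3] leaf, test {P6@t=33}
  N9 x:[76/3,94/3] y:[7,35] z:[15,29] -> hit [76/3,29], descend [10, 15, 18, 26]
    N10 x:[76/3,26] y:[18,24] z:[15,21] -> miss, prune
    N15 x:[88/3,94/3] y:[30,35] z:[17,21] -> miss, prune
    N18 x:[77/3,31] y:[7,12] z:[15,29] -> miss, prune
    N26 x:[88/3,94/3] y:[20,23] z:[16,20] -> miss, prune
  N11 x:[26,101/3] y:[33,40] z:[10,42] -> hit [33,101/3], descend [4, 12, 16, 19]
    N4 x:[98/3,101/3] y:[39,40] z:[35,38] -> miss, prune
    N12 x:[80/3,27] y:[35,39] z:[17,22] -> miss, prune
    N16 x:[26,83/3] y:[33,35] z:[36,42] -> miss, prune
    N19 x:[88/3,91/3] y:[34,35] z:[10,11] -> miss, prune

order=[0, 5, 17, 20, 22, 25, 6, 2, 7, 21, 1, 13, 24, 9, 10, 15, 18, 26, 11, 4, 12, 16, 19]  |boxes|=23  |leaves|=2  hit=P6

== RESULT ==
2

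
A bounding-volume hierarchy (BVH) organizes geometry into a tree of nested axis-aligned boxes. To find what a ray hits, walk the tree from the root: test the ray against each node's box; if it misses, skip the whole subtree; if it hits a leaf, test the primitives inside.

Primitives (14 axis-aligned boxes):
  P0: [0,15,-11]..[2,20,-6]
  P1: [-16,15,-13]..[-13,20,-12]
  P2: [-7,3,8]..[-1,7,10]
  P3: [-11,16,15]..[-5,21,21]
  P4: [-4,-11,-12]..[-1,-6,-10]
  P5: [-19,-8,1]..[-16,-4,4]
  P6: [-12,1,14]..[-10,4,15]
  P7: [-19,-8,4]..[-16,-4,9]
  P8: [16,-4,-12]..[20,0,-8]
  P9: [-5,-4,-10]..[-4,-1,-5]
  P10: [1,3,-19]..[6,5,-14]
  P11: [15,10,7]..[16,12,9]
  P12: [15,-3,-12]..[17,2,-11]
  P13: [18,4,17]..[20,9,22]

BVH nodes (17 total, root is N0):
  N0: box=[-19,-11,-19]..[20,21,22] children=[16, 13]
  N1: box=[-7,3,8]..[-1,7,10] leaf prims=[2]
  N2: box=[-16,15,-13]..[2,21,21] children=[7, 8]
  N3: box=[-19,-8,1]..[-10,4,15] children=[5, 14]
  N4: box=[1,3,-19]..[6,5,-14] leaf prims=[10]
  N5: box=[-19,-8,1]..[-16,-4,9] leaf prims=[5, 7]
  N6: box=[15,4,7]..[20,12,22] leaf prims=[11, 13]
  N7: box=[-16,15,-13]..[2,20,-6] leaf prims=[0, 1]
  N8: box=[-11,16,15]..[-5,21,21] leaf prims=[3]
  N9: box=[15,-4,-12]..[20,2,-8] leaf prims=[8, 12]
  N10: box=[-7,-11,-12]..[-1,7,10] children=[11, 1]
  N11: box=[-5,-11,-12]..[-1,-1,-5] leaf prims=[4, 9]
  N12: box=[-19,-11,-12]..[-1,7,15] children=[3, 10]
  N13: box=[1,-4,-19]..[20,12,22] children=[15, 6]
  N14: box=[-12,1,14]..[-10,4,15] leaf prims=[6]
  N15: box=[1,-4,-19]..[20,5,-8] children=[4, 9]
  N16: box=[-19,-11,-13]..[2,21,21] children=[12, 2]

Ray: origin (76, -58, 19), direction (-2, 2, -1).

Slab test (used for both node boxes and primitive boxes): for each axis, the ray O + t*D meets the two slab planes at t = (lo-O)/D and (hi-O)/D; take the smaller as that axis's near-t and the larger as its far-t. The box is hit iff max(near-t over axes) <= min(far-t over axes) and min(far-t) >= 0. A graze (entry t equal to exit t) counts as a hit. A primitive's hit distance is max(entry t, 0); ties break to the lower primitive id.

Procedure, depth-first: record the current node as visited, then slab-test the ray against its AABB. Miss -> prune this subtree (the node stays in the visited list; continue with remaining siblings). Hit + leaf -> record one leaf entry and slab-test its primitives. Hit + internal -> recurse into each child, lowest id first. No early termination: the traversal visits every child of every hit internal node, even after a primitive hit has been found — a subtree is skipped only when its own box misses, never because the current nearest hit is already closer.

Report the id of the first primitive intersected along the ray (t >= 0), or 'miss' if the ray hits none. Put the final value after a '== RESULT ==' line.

Walk:
N0 x:[28,95/2] y:[47/2,79/2] z:[-3,38] -> hit [28,38], descend [13, 16]
  N13 x:[28,75/2] y:[27,35] z:[-3,38] -> hit [28,35], descend [6, 15]
    N6 x:[28,61/2] y:[31,35] z:[-3,12] -> miss, prune
    N15 x:[28,75/2] y:[27,63/2] z:[27,38] -> hit [28,63/2], descend [4, 9]
      N4 x:[35,75/2] y:[61/2,63/2] z:[33,38] -> miss, prune
      N9 x:[28,61/2] y:[27,30] z:[27,31] -> hit [28,30] leaf, test {P8@t=28, P12@t=30}
  N16 x:[37,95/2] y:[47/2,79/2] z:[-2,32] -> miss, prune

Summary -> nodes [0, 13, 6, 15, 4, 9, 16]; box-tests=7; leaf-entries=1; first=P8

== RESULT ==
8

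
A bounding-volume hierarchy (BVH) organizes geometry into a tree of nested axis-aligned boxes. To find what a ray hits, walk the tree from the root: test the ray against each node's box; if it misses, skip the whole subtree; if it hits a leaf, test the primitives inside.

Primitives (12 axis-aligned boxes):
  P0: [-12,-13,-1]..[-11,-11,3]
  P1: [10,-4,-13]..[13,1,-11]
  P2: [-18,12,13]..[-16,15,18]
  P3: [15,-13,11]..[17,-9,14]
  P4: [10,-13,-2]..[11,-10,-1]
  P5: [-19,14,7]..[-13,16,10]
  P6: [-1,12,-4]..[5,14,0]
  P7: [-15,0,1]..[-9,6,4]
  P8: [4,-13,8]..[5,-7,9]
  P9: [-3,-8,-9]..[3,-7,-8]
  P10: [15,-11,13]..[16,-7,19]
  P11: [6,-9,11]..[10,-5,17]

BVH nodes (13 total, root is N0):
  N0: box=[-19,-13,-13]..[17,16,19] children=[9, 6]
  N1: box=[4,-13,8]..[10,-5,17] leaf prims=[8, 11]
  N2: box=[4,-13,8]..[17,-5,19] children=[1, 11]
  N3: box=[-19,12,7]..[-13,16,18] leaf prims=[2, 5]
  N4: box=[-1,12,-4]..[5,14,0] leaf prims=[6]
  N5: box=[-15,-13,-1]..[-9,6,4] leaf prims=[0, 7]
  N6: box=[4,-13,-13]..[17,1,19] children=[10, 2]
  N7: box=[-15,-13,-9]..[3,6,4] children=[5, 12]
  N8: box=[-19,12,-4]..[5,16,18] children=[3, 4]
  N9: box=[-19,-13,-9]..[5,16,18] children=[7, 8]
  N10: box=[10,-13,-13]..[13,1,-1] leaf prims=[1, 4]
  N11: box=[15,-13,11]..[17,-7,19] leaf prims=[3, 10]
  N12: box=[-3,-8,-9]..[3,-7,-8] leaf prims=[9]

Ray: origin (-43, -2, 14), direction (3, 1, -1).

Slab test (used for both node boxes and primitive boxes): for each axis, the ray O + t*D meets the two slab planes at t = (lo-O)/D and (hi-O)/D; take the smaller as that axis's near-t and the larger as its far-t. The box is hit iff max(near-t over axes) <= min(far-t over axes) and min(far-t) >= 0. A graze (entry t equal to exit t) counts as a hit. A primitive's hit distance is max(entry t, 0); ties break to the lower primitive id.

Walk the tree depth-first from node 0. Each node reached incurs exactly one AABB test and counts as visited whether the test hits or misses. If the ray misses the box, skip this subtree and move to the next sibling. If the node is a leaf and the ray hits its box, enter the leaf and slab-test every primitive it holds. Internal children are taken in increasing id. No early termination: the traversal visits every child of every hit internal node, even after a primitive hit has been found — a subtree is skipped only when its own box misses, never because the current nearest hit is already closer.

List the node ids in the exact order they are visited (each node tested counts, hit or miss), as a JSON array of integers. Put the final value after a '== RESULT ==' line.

Trace the traversal:
N0 x:[8,20] y:[-11,18] z:[-5,27] -> hit [8,18], descend [6, 9]
  N6 x:[47/3,20] y:[-11,3] z:[-5,27] -> miss, prune
  N9 x:[8,16] y:[-11,18] z:[-4,23] -> hit [8,16], descend [7, 8]
    N7 x:[28/3,46/3] y:[-11,8] z:[10,23] -> miss, prune
    N8 x:[8,16] y:[14,18] z:[-4,18] -> hit [14,16], descend [3, 4]
      N3 x:[8,10] y:[14,18] z:[-4,7] -> miss, prune
      N4 x:[14,16] y:[14,16] z:[14,18] -> hit [14,16] leaf, test {P6@t=14}

Summary -> nodes [0, 6, 9, 7, 8, 3, 4]; box-tests=7; leaf-entries=1; first=P6

== RESULT ==
[0, 6, 9, 7, 8, 3, 4]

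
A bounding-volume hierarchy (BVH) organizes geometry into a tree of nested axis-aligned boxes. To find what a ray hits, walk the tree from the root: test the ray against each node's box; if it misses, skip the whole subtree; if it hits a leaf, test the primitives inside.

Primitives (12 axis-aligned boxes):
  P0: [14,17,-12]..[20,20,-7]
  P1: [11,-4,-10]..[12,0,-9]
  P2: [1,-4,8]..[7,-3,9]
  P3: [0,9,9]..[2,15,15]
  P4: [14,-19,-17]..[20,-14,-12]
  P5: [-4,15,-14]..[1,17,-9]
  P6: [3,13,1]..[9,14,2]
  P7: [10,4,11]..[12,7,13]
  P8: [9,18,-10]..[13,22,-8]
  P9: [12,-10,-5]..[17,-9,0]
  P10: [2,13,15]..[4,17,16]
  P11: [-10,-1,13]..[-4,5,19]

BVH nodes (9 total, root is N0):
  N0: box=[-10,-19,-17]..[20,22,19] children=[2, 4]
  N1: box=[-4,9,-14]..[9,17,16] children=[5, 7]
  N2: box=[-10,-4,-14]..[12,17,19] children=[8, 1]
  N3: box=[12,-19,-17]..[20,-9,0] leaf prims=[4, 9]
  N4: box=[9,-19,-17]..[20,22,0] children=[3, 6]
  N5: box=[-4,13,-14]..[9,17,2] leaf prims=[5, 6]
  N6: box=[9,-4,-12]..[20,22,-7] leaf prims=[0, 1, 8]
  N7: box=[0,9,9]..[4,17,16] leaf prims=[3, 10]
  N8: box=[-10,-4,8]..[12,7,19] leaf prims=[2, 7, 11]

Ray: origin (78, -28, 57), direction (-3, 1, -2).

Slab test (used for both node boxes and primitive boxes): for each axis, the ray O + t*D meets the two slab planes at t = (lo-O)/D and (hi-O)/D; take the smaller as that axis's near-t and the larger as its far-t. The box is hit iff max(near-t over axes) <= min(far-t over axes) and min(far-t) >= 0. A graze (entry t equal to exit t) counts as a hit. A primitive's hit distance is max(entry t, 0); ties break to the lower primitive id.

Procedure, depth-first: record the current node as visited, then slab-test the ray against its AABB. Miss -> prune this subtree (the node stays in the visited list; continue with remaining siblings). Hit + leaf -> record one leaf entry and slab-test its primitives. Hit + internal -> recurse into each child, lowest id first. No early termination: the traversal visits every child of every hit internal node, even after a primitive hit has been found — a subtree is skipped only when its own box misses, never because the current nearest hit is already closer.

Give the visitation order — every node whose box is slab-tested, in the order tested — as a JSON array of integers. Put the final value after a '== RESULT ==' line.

Traverse from the root:
N0 x:[58/3,88/3] y:[9,50] z:[19,37] -> hit [58/3,88/3], descend [2, 4]
  N2 x:[22,88/3] y:[24,45] z:[19,71/2] -> hit [24,88/3], descend [1, 8]
    N1 x:[23,82/3] y:[37,45] z:[41/2,71/2] -> miss, prune
    N8 x:[22,88/3] y:[24,35] z:[19,49/2] -> hit [24,49/2] leaf, test {P2@t=24, P7(miss), P11(miss)}
  N4 x:[58/3,23] y:[9,50] z:[57/2,37] -> miss, prune

order=[0, 2, 1, 8, 4]  |boxes|=5  |leaves|=1  hit=P2

== RESULT ==
[0, 2, 1, 8, 4]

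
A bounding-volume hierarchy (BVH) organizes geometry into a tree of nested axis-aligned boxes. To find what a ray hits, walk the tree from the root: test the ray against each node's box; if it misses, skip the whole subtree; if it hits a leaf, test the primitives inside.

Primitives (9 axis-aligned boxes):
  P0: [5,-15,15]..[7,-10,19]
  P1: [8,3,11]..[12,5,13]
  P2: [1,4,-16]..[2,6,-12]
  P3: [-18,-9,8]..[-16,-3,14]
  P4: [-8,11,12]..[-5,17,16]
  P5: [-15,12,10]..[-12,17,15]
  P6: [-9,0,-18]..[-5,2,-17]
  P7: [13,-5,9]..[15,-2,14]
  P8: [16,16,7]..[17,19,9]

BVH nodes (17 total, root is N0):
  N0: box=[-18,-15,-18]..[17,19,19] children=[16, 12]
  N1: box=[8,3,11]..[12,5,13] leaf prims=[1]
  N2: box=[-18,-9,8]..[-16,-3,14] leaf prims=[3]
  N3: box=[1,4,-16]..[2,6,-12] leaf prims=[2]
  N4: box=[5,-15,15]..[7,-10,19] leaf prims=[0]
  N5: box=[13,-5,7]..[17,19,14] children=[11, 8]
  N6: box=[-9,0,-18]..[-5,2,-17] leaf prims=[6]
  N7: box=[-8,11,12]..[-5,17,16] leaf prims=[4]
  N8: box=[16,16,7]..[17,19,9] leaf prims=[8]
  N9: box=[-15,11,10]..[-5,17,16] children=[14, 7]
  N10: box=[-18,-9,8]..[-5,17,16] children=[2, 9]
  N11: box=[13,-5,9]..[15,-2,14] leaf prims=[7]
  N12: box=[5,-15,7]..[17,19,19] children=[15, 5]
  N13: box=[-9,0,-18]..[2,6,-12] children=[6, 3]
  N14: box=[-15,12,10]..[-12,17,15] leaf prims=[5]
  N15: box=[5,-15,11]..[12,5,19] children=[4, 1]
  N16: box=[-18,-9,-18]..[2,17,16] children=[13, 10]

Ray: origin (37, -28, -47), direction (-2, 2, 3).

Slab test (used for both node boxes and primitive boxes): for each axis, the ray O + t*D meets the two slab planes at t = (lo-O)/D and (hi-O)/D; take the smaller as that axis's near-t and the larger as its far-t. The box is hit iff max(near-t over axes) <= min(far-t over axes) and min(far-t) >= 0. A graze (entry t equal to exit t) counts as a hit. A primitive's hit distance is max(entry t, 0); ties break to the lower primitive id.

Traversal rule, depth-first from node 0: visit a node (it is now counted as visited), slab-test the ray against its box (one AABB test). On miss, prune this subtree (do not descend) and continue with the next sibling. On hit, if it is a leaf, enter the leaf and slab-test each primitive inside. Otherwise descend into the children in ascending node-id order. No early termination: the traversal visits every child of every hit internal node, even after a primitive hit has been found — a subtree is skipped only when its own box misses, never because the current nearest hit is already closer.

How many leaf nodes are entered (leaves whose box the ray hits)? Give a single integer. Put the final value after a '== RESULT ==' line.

Trace the traversal:
N0 x:[10,55/2] y:[13/2,47/2] z:[29/3,22] -> hit [10,22], descend [12, 16]
  N12 x:[10,16] y:[13/2,47/2] z:[18,22] -> miss, prune
  N16 x:[35/2,55/2] y:[19/2,45/2] z:[29/3,21] -> hit [35/2,21], descend [10, 13]
    N10 x:[21,55/2] y:[19/2,45/2] z:[55/3,21] -> hit [21,21], descend [2, 9]
      N2 x:[53/2,55/2] y:[19/2,25/2] z:[55/3,61/3] -> miss, prune
      N9 x:[21,26] y:[39/2,45/2] z:[19,21] -> hit [21,21], descend [7, 14]
        N7 x:[21,45/2] y:[39/2,45/2] z:[59/3,21] -> hit [21,21] leaf, test {P4@t=21}
        N14 x:[49/2,26] y:[20,45/2] z:[19,62/3] -> miss, prune
    N13 x:[35/2,23] y:[14,17] z:[29/3,35/3] -> miss, prune

Visited [0, 12, 16, 10, 2, 9, 7, 14, 13]. Tests: 9 box, 1 leaf. Nearest: P4.

== RESULT ==
1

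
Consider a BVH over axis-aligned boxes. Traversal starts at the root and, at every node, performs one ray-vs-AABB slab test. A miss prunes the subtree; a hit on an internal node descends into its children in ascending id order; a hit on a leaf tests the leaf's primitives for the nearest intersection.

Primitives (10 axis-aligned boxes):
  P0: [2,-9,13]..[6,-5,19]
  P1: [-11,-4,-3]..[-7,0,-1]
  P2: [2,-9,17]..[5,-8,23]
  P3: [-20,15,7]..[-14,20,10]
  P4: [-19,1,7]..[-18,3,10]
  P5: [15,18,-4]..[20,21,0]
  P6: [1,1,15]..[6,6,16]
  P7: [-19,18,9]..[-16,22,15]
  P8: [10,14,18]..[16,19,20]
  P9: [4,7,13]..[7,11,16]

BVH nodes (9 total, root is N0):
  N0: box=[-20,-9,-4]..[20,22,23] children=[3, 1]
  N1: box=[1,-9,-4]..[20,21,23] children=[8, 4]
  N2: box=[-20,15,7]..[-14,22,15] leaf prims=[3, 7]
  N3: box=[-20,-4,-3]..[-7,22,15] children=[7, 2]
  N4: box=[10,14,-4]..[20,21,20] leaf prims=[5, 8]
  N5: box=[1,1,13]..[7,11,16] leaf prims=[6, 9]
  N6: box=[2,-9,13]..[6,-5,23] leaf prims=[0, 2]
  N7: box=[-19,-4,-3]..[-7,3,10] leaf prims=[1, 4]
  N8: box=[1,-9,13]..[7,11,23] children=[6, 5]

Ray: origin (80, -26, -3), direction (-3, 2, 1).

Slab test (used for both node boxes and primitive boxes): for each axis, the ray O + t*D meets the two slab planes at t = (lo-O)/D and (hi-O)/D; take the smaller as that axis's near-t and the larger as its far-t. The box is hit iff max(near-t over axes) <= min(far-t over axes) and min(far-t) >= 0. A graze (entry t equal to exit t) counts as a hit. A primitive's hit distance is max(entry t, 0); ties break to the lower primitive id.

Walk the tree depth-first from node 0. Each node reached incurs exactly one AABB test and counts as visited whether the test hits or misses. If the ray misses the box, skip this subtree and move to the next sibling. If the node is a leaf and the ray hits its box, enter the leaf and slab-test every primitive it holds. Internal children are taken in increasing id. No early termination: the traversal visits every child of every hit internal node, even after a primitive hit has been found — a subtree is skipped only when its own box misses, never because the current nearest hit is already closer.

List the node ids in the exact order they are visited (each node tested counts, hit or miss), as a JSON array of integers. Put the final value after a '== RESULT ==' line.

Walk:
N0 x:[20,100/3] y:[17/2,24] z:[-1,26] -> hit [20,24], descend [1, 3]
  N1 x:[20,79/3] y:[17/2,47/2] z:[-1,26] -> hit [20,47/2], descend [4, 8]
    N4 x:[20,70/3] y:[20,47/2] z:[-1,23] -> hit [20,23] leaf, test {P5(miss), P8@t=64/3}
    N8 x:[73/3,79/3] y:[17/2,37/2] z:[16,26] -> miss, prune
  N3 x:[29,100/3] y:[11,24] z:[0,18] -> miss, prune

5 AABB tests over nodes [0, 1, 4, 8, 3]; 1 leaf entered; closest P8.

== RESULT ==
[0, 1, 4, 8, 3]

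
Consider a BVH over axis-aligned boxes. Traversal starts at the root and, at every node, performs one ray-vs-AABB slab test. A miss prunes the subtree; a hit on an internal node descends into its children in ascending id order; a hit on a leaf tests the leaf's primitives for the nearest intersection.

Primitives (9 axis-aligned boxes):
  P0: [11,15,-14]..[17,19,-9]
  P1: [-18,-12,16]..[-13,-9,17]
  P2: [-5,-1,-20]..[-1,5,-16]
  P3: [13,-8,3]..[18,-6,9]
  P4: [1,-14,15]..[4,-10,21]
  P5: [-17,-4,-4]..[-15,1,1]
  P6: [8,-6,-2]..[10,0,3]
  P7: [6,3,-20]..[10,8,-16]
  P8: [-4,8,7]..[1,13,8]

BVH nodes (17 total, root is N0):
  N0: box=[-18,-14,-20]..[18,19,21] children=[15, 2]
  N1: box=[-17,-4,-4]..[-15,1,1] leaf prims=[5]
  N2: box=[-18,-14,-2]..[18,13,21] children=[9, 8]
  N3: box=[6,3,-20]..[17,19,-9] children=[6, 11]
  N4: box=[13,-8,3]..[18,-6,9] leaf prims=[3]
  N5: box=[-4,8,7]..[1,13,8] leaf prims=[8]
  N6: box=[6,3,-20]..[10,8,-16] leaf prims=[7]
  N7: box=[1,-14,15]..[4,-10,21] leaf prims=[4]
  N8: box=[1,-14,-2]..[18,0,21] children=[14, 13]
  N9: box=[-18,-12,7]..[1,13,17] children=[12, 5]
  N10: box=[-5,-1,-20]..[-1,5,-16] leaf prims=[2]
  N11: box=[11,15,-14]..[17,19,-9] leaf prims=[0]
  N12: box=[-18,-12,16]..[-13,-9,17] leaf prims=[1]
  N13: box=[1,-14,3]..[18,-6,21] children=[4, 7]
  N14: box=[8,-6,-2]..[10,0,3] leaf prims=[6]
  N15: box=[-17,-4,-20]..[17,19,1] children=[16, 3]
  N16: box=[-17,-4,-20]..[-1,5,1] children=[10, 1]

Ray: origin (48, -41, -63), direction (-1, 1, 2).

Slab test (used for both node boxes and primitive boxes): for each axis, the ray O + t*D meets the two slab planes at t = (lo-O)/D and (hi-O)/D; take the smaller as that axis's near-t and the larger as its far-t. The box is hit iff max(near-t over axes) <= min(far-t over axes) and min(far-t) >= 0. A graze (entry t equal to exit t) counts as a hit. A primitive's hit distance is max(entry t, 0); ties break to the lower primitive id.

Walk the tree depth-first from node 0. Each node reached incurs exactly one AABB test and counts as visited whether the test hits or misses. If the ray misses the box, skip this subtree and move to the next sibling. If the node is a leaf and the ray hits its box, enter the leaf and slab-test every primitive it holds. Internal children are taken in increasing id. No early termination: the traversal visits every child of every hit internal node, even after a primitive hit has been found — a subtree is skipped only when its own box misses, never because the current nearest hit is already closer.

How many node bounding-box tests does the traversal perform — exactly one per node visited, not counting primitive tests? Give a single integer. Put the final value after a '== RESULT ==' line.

Traverse from the root:
N0 x:[30,66] y:[27,60] z:[43/2,42] -> hit [30,42], descend [2, 15]
  N2 x:[30,66] y:[27,54] z:[61/2,42] -> hit [61/2,42], descend [8, 9]
    N8 x:[30,47] y:[27,41] z:[61/2,42] -> hit [61/2,41], descend [13, 14]
      N13 x:[30,47] y:[27,35] z:[33,42] -> hit [33,35], descend [4, 7]
        N4 x:[30,35] y:[33,35] z:[33,36] -> hit [33,35] leaf, test {P3@t=33}
        N7 x:[44,47] y:[27,31] z:[39,42] -> miss, prune
      N14 x:[38,40] y:[35,41] z:[61/2,33] -> miss, prune
    N9 x:[47,66] y:[29,54] z:[35,40] -> miss, prune
  N15 x:[31,65] y:[37,60] z:[43/2,32] -> miss, prune

9 AABB tests over nodes [0, 2, 8, 13, 4, 7, 14, 9, 15]; 1 leaf entered; closest P3.

== RESULT ==
9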